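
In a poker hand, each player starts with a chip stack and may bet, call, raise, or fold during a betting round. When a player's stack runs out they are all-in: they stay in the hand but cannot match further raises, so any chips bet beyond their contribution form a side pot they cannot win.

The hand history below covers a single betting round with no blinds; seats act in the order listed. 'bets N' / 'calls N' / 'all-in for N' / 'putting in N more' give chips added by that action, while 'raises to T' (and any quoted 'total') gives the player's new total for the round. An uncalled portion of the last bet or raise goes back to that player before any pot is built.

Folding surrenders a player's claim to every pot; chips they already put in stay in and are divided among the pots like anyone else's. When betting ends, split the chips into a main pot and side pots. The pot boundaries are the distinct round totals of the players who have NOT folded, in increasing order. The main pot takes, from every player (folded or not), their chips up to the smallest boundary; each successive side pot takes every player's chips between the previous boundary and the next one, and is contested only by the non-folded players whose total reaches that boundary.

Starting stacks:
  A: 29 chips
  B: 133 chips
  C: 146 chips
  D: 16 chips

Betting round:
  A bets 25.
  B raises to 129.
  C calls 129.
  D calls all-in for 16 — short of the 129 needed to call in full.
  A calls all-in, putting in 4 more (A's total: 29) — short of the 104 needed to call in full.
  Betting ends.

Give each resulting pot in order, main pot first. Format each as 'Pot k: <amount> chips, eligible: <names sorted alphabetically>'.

Contributions: A=29, B=129, C=129, D=16
Pot levels (distinct totals of non-folded players): 16, 29, 129
Layer 1-16: 16 each from A, B, C, D = 16*4 = 64 chips; eligible A, B, C, D
Layer 17-29: 13 each from A, B, C = 13*3 = 39 chips; eligible A, B, C
Layer 30-129: 100 each from B, C = 100*2 = 200 chips; eligible B, C

Pot 1: 64 chips, eligible: A, B, C, D
Pot 2: 39 chips, eligible: A, B, C
Pot 3: 200 chips, eligible: B, C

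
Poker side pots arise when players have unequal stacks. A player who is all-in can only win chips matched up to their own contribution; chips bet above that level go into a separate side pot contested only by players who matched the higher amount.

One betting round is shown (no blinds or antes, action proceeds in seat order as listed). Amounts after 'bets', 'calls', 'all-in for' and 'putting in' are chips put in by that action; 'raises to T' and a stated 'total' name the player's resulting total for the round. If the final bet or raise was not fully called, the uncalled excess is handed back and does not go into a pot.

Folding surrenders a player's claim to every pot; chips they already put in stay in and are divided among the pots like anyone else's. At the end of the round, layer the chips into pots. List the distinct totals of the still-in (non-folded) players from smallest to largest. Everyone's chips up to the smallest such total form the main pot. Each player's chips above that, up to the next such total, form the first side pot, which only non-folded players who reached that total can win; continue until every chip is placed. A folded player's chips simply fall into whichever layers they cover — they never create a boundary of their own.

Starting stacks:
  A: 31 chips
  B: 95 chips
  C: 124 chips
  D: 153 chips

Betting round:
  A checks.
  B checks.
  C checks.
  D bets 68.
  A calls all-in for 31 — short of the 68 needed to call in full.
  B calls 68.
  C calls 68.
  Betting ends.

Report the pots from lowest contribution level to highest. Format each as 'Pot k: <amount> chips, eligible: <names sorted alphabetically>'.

Contributions: A=31, B=68, C=68, D=68
Pot levels (distinct totals of non-folded players): 31, 68
Layer 1-31: 31 each from A, B, C, D = 31*4 = 124 chips; eligible A, B, C, D
Layer 32-68: 37 each from B, C, D = 37*3 = 111 chips; eligible B, C, D

Pot 1: 124 chips, eligible: A, B, C, D
Pot 2: 111 chips, eligible: B, C, D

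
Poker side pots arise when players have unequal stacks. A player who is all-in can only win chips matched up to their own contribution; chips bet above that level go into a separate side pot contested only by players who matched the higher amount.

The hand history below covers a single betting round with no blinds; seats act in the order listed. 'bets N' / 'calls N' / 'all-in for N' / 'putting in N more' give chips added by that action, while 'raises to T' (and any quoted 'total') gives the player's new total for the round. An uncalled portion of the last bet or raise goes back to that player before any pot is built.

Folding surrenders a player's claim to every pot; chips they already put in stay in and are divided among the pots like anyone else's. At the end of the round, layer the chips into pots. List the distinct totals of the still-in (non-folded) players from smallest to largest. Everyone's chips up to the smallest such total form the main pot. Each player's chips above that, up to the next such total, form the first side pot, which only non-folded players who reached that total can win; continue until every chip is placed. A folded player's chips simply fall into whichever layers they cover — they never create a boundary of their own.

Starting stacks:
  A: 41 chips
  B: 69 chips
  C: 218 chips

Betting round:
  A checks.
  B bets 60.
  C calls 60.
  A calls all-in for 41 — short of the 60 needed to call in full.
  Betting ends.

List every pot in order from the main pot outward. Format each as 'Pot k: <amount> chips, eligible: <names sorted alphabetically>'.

Pot 1: 123 chips, eligible: A, B, C
Pot 2: 38 chips, eligible: B, C

Derivation:
Contributions: A=41, B=60, C=60
Pot levels (distinct totals of non-folded players): 41, 60
Layer 1-41: 41 each from A, B, C = 41*3 = 123 chips; eligible A, B, C
Layer 42-60: 19 each from B, C = 19*2 = 38 chips; eligible B, C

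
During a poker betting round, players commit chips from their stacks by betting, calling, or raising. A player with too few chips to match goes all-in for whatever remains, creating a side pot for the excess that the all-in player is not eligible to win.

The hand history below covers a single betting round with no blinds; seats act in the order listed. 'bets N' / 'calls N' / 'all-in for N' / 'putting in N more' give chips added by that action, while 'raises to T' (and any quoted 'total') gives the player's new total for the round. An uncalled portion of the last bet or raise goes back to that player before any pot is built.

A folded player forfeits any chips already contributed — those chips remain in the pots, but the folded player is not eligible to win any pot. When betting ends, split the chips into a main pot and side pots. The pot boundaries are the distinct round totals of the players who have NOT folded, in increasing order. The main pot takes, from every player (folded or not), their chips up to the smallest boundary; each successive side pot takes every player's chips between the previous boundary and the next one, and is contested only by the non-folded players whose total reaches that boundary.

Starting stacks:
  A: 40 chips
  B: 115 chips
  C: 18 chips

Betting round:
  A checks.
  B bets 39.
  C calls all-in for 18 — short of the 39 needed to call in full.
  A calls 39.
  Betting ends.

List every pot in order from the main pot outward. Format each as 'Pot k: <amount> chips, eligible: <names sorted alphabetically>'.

Contributions: A=39, B=39, C=18
Pot levels (distinct totals of non-folded players): 18, 39
Layer 1-18: 18 each from A, B, C = 18*3 = 54 chips; eligible A, B, C
Layer 19-39: 21 each from A, B = 21*2 = 42 chips; eligible A, B

Pot 1: 54 chips, eligible: A, B, C
Pot 2: 42 chips, eligible: A, B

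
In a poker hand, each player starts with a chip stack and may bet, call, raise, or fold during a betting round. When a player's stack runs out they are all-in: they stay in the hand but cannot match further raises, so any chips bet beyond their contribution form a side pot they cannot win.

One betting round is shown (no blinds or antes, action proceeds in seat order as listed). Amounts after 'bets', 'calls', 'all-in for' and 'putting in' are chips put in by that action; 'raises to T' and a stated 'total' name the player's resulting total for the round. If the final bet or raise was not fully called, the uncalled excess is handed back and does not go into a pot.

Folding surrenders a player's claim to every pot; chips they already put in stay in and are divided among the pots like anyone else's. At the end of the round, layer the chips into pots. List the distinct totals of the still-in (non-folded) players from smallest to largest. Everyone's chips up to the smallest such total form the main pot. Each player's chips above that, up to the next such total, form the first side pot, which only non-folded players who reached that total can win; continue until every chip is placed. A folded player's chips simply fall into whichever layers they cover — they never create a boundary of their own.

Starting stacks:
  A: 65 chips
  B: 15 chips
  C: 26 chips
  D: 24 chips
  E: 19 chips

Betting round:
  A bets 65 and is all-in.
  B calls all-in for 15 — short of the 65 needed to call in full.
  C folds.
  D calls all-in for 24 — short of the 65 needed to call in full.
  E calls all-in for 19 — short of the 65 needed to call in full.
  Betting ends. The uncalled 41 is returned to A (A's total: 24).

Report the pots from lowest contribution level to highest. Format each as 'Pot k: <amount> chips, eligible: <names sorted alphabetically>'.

Pot 1: 60 chips, eligible: A, B, D, E
Pot 2: 12 chips, eligible: A, D, E
Pot 3: 10 chips, eligible: A, D

Derivation:
Contributions (after 41 returned to A): A=24, B=15, D=24, E=19
Folded: C
Pot levels (distinct totals of non-folded players): 15, 19, 24
Layer 1-15: 15 each from A, B, D, E = 15*4 = 60 chips; eligible A, B, D, E
Layer 16-19: 4 each from A, D, E = 4*3 = 12 chips; eligible A, D, E
Layer 20-24: 5 each from A, D = 5*2 = 10 chips; eligible A, D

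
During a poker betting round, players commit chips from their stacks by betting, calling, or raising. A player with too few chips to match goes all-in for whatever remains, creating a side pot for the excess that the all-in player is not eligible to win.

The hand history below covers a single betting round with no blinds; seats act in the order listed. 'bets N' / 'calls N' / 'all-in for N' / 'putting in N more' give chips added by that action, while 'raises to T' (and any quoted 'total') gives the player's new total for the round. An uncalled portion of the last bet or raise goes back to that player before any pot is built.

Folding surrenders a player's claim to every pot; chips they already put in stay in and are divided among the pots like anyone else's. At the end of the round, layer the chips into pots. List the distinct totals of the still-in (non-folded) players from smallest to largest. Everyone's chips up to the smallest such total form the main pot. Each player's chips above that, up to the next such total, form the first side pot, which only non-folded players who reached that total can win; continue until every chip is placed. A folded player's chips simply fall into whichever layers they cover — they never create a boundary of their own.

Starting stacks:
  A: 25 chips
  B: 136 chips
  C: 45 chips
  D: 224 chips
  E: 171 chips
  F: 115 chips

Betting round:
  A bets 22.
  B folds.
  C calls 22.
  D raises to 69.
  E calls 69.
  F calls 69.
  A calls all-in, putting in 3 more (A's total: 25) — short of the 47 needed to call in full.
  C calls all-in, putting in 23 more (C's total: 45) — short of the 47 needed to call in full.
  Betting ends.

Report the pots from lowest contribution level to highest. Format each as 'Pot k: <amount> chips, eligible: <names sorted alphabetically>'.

Pot 1: 125 chips, eligible: A, C, D, E, F
Pot 2: 80 chips, eligible: C, D, E, F
Pot 3: 72 chips, eligible: D, E, F

Derivation:
Contributions: A=25, C=45, D=69, E=69, F=69
Folded: B
Pot levels (distinct totals of non-folded players): 25, 45, 69
Layer 1-25: 25 each from A, C, D, E, F = 25*5 = 125 chips; eligible A, C, D, E, F
Layer 26-45: 20 each from C, D, E, F = 20*4 = 80 chips; eligible C, D, E, F
Layer 46-69: 24 each from D, E, F = 24*3 = 72 chips; eligible D, E, F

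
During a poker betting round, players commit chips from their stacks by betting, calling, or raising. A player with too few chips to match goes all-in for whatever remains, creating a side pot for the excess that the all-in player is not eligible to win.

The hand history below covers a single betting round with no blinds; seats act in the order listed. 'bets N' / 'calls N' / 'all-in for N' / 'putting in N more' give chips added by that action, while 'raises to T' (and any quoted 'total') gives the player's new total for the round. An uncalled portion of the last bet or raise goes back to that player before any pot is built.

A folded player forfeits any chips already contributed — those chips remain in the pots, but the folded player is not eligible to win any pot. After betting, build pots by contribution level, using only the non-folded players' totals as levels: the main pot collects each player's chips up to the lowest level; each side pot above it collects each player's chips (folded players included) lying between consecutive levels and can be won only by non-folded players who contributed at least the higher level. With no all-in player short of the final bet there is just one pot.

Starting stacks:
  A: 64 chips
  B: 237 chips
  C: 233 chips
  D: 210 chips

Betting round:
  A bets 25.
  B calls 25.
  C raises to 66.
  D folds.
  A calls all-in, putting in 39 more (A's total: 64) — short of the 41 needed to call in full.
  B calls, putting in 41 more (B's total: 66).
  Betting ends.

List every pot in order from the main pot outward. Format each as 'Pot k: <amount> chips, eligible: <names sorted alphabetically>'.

Contributions: A=64, B=66, C=66
Folded: D
Pot levels (distinct totals of non-folded players): 64, 66
Layer 1-64: 64 each from A, B, C = 64*3 = 192 chips; eligible A, B, C
Layer 65-66: 2 each from B, C = 2*2 = 4 chips; eligible B, C

Pot 1: 192 chips, eligible: A, B, C
Pot 2: 4 chips, eligible: B, C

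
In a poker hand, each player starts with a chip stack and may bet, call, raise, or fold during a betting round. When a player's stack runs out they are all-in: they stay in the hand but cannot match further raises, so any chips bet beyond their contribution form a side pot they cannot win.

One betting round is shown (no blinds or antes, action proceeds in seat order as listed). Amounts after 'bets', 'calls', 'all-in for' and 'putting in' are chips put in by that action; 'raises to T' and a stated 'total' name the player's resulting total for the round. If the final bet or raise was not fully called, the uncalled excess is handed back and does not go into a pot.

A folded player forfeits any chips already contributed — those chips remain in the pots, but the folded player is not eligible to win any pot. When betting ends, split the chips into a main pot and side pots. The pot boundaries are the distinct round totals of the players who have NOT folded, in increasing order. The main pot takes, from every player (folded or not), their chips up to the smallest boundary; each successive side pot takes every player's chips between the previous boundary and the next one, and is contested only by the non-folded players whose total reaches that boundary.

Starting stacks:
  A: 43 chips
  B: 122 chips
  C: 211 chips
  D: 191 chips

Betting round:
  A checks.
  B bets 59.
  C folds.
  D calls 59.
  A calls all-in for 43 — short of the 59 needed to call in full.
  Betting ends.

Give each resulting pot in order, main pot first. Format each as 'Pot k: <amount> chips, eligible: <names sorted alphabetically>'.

Pot 1: 129 chips, eligible: A, B, D
Pot 2: 32 chips, eligible: B, D

Derivation:
Contributions: A=43, B=59, D=59
Folded: C
Pot levels (distinct totals of non-folded players): 43, 59
Layer 1-43: 43 each from A, B, D = 43*3 = 129 chips; eligible A, B, D
Layer 44-59: 16 each from B, D = 16*2 = 32 chips; eligible B, D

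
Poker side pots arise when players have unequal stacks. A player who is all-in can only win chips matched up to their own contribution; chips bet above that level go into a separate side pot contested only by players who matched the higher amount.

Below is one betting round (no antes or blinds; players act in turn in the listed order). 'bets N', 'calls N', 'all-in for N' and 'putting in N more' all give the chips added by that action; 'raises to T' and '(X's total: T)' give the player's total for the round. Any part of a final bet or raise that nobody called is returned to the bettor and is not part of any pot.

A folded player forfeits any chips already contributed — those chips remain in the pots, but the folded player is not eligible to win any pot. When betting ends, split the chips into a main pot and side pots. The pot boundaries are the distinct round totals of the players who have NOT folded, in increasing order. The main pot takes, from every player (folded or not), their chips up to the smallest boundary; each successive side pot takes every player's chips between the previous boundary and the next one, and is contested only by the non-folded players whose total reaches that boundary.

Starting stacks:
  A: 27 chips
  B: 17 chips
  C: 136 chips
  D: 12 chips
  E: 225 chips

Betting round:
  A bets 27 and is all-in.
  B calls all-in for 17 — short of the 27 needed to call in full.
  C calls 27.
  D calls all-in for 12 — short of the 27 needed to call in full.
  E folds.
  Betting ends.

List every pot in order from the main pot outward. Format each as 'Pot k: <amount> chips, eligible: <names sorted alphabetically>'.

Pot 1: 48 chips, eligible: A, B, C, D
Pot 2: 15 chips, eligible: A, B, C
Pot 3: 20 chips, eligible: A, C

Derivation:
Contributions: A=27, B=17, C=27, D=12
Folded: E
Pot levels (distinct totals of non-folded players): 12, 17, 27
Layer 1-12: 12 each from A, B, C, D = 12*4 = 48 chips; eligible A, B, C, D
Layer 13-17: 5 each from A, B, C = 5*3 = 15 chips; eligible A, B, C
Layer 18-27: 10 each from A, C = 10*2 = 20 chips; eligible A, C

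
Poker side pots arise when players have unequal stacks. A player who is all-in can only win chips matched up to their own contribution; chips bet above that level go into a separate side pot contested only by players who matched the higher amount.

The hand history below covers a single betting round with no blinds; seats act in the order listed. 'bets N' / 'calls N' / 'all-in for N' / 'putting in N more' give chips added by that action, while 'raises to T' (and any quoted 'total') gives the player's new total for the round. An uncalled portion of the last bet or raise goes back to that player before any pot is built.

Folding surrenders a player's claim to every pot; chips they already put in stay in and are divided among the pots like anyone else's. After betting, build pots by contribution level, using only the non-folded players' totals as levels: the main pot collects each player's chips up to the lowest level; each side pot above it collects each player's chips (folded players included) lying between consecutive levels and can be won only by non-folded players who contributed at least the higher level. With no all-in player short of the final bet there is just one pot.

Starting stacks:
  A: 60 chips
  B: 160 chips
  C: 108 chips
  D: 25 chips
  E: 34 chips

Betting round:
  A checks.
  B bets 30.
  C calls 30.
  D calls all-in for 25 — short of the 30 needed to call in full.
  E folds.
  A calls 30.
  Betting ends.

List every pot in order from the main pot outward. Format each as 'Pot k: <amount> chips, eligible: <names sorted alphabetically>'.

Pot 1: 100 chips, eligible: A, B, C, D
Pot 2: 15 chips, eligible: A, B, C

Derivation:
Contributions: A=30, B=30, C=30, D=25
Folded: E
Pot levels (distinct totals of non-folded players): 25, 30
Layer 1-25: 25 each from A, B, C, D = 25*4 = 100 chips; eligible A, B, C, D
Layer 26-30: 5 each from A, B, C = 5*3 = 15 chips; eligible A, B, C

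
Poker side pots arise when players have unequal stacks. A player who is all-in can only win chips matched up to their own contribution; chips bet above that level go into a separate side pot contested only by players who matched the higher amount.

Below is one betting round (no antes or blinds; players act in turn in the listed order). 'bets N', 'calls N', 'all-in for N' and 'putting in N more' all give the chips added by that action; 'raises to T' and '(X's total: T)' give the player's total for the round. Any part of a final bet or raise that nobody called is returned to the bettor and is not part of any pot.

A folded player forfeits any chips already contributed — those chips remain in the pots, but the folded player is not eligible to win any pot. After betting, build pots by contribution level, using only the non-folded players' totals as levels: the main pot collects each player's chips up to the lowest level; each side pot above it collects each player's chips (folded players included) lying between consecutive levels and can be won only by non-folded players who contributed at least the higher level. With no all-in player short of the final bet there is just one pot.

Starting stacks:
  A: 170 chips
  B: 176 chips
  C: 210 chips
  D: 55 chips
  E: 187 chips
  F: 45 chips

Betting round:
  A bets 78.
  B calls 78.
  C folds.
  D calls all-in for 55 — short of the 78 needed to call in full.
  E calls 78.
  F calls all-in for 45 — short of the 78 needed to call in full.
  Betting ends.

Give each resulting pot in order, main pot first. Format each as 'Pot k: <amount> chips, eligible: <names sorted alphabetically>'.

Contributions: A=78, B=78, D=55, E=78, F=45
Folded: C
Pot levels (distinct totals of non-folded players): 45, 55, 78
Layer 1-45: 45 each from A, B, D, E, F = 45*5 = 225 chips; eligible A, B, D, E, F
Layer 46-55: 10 each from A, B, D, E = 10*4 = 40 chips; eligible A, B, D, E
Layer 56-78: 23 each from A, B, E = 23*3 = 69 chips; eligible A, B, E

Pot 1: 225 chips, eligible: A, B, D, E, F
Pot 2: 40 chips, eligible: A, B, D, E
Pot 3: 69 chips, eligible: A, B, E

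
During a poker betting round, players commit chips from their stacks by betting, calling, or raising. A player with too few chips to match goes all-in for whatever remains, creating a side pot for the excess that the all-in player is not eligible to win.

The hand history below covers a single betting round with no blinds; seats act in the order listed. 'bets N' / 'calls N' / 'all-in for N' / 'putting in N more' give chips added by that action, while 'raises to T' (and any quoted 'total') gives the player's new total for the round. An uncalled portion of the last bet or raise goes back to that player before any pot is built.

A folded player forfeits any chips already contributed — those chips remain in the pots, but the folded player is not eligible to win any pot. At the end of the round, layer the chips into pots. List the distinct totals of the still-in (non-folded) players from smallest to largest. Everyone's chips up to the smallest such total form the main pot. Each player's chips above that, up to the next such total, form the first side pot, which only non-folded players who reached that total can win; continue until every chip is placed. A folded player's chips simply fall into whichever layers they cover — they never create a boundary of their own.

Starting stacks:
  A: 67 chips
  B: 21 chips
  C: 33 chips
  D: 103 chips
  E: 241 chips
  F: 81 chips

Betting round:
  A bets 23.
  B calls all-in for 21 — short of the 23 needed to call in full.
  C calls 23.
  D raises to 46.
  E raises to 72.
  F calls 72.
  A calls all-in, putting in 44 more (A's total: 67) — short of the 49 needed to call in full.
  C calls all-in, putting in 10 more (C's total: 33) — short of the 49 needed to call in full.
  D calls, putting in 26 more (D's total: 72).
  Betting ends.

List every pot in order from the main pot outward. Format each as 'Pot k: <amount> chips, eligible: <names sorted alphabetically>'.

Contributions: A=67, B=21, C=33, D=72, E=72, F=72
Pot levels (distinct totals of non-folded players): 21, 33, 67, 72
Layer 1-21: 21 each from A, B, C, D, E, F = 21*6 = 126 chips; eligible A, B, C, D, E, F
Layer 22-33: 12 each from A, C, D, E, F = 12*5 = 60 chips; eligible A, C, D, E, F
Layer 34-67: 34 each from A, D, E, F = 34*4 = 136 chips; eligible A, D, E, F
Layer 68-72: 5 each from D, E, F = 5*3 = 15 chips; eligible D, E, F

Pot 1: 126 chips, eligible: A, B, C, D, E, F
Pot 2: 60 chips, eligible: A, C, D, E, F
Pot 3: 136 chips, eligible: A, D, E, F
Pot 4: 15 chips, eligible: D, E, F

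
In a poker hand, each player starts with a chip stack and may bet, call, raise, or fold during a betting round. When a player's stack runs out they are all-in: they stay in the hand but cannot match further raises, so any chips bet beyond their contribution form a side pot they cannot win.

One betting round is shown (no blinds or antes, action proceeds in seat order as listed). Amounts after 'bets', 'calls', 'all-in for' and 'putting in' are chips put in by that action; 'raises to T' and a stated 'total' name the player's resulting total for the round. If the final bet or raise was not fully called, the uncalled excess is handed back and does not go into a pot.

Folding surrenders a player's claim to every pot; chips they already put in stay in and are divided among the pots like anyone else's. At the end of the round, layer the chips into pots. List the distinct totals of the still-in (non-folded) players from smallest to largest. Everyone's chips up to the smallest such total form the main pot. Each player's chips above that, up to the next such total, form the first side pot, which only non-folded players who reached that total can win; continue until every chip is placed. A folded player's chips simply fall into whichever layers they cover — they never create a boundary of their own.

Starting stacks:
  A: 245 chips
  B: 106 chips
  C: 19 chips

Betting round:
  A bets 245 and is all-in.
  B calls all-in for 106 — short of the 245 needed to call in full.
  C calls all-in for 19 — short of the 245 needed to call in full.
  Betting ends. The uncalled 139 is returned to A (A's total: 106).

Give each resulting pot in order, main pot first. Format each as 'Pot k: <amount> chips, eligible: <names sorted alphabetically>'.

Contributions (after 139 returned to A): A=106, B=106, C=19
Pot levels (distinct totals of non-folded players): 19, 106
Layer 1-19: 19 each from A, B, C = 19*3 = 57 chips; eligible A, B, C
Layer 20-106: 87 each from A, B = 87*2 = 174 chips; eligible A, B

Pot 1: 57 chips, eligible: A, B, C
Pot 2: 174 chips, eligible: A, B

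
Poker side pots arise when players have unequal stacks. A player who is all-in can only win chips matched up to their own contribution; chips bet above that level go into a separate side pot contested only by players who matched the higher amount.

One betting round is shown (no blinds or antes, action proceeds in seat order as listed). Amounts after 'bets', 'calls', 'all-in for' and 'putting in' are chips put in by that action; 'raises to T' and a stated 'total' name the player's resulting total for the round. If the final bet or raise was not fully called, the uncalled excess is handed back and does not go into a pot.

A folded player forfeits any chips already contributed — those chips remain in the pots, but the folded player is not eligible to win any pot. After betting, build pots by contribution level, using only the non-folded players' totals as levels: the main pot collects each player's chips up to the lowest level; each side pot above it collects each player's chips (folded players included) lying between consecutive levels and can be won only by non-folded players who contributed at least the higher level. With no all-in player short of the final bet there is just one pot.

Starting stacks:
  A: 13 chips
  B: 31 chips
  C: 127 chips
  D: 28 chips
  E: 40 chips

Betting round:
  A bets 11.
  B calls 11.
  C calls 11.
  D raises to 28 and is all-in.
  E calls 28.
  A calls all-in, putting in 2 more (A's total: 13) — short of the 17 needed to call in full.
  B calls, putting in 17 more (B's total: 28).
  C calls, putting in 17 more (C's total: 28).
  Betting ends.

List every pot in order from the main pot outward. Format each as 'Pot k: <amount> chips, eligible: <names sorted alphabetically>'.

Pot 1: 65 chips, eligible: A, B, C, D, E
Pot 2: 60 chips, eligible: B, C, D, E

Derivation:
Contributions: A=13, B=28, C=28, D=28, E=28
Pot levels (distinct totals of non-folded players): 13, 28
Layer 1-13: 13 each from A, B, C, D, E = 13*5 = 65 chips; eligible A, B, C, D, E
Layer 14-28: 15 each from B, C, D, E = 15*4 = 60 chips; eligible B, C, D, E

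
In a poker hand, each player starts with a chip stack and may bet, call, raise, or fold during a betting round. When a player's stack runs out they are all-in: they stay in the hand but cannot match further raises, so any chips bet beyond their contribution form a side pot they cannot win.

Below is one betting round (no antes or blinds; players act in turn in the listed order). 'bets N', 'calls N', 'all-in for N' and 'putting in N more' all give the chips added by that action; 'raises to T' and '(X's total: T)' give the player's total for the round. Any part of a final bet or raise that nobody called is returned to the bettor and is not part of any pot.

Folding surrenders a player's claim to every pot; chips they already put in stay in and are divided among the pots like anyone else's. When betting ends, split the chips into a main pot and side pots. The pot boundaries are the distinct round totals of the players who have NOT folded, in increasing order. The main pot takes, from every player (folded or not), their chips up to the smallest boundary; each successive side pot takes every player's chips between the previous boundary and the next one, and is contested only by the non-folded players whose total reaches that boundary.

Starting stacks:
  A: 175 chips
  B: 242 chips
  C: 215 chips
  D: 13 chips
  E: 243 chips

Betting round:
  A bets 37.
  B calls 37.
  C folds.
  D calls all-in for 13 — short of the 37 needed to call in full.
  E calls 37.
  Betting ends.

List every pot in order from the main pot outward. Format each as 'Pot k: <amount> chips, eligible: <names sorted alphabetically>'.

Contributions: A=37, B=37, D=13, E=37
Folded: C
Pot levels (distinct totals of non-folded players): 13, 37
Layer 1-13: 13 each from A, B, D, E = 13*4 = 52 chips; eligible A, B, D, E
Layer 14-37: 24 each from A, B, E = 24*3 = 72 chips; eligible A, B, E

Pot 1: 52 chips, eligible: A, B, D, E
Pot 2: 72 chips, eligible: A, B, E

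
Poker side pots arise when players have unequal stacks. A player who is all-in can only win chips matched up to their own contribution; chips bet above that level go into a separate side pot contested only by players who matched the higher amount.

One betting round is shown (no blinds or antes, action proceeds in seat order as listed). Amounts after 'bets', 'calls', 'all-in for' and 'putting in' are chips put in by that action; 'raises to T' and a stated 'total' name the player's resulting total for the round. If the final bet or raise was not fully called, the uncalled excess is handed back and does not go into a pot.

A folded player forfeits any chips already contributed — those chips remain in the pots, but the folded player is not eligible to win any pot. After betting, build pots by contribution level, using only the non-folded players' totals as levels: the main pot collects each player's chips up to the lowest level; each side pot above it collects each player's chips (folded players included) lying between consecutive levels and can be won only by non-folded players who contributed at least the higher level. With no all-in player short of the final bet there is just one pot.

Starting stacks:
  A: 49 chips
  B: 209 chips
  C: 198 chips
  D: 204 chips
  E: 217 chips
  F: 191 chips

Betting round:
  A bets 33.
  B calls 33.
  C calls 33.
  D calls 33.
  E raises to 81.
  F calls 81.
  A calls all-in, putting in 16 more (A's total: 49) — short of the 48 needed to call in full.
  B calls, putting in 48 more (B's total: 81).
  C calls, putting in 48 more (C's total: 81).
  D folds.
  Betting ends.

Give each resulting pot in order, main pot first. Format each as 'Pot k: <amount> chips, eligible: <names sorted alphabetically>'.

Pot 1: 278 chips, eligible: A, B, C, E, F
Pot 2: 128 chips, eligible: B, C, E, F

Derivation:
Contributions: A=49, B=81, C=81, D=33, E=81, F=81
Folded: D
Pot levels (distinct totals of non-folded players): 49, 81
Layer 1-49: A 49 + B 49 + C 49 + D 33 + E 49 + F 49 = 278 chips; eligible A, B, C, E, F
Layer 50-81: 32 each from B, C, E, F = 32*4 = 128 chips; eligible B, C, E, F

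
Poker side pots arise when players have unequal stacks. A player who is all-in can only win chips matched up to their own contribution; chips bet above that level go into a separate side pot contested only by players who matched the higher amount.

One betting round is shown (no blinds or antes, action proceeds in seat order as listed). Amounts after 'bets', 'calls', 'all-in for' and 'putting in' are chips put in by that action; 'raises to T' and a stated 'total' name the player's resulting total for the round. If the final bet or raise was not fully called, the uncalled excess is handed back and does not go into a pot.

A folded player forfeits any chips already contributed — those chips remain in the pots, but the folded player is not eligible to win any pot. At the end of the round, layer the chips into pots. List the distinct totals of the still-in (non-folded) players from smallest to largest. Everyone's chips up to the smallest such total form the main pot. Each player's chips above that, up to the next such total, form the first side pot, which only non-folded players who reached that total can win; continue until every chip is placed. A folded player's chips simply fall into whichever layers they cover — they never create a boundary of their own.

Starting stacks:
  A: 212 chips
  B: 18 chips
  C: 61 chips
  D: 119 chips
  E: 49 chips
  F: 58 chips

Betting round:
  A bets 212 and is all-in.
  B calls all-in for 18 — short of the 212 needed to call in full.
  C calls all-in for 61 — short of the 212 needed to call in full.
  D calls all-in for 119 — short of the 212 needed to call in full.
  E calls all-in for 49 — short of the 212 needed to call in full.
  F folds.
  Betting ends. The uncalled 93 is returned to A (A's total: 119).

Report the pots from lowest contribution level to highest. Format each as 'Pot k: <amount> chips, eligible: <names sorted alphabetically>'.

Pot 1: 90 chips, eligible: A, B, C, D, E
Pot 2: 124 chips, eligible: A, C, D, E
Pot 3: 36 chips, eligible: A, C, D
Pot 4: 116 chips, eligible: A, D

Derivation:
Contributions (after 93 returned to A): A=119, B=18, C=61, D=119, E=49
Folded: F
Pot levels (distinct totals of non-folded players): 18, 49, 61, 119
Layer 1-18: 18 each from A, B, C, D, E = 18*5 = 90 chips; eligible A, B, C, D, E
Layer 19-49: 31 each from A, C, D, E = 31*4 = 124 chips; eligible A, C, D, E
Layer 50-61: 12 each from A, C, D = 12*3 = 36 chips; eligible A, C, D
Layer 62-119: 58 each from A, D = 58*2 = 116 chips; eligible A, D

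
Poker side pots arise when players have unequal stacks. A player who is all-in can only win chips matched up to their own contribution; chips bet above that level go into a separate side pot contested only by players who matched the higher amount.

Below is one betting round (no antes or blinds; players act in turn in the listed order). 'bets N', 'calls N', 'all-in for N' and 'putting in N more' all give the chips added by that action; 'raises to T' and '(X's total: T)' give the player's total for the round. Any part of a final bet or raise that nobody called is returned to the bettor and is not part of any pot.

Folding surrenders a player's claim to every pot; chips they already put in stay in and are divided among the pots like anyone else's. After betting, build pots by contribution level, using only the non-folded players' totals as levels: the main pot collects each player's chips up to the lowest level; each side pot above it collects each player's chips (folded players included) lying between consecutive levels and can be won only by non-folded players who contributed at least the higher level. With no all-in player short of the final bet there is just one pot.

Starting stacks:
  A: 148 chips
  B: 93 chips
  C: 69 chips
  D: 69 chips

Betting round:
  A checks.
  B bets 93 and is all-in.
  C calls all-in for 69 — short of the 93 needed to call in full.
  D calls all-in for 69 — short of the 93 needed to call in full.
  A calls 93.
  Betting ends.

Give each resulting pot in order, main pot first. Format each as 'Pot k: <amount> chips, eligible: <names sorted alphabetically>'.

Pot 1: 276 chips, eligible: A, B, C, D
Pot 2: 48 chips, eligible: A, B

Derivation:
Contributions: A=93, B=93, C=69, D=69
Pot levels (distinct totals of non-folded players): 69, 93
Layer 1-69: 69 each from A, B, C, D = 69*4 = 276 chips; eligible A, B, C, D
Layer 70-93: 24 each from A, B = 24*2 = 48 chips; eligible A, B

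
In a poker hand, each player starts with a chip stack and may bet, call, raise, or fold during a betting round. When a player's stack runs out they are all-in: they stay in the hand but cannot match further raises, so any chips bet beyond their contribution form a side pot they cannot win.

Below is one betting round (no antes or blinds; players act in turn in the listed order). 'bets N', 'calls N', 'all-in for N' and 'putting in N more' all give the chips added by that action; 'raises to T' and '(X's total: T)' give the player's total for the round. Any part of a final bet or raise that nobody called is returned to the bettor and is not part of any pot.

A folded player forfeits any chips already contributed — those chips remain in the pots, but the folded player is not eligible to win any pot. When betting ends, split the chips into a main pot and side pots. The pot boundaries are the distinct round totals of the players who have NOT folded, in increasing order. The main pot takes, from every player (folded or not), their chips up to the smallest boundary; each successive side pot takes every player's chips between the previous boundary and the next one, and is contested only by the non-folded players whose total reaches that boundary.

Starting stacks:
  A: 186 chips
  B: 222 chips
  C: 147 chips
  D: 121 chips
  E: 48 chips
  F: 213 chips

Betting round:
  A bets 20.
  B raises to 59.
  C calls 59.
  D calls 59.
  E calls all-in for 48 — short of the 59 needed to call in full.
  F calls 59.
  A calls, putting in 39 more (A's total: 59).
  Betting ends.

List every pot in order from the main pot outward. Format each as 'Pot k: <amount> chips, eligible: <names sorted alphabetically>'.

Contributions: A=59, B=59, C=59, D=59, E=48, F=59
Pot levels (distinct totals of non-folded players): 48, 59
Layer 1-48: 48 each from A, B, C, D, E, F = 48*6 = 288 chips; eligible A, B, C, D, E, F
Layer 49-59: 11 each from A, B, C, D, F = 11*5 = 55 chips; eligible A, B, C, D, F

Pot 1: 288 chips, eligible: A, B, C, D, E, F
Pot 2: 55 chips, eligible: A, B, C, D, F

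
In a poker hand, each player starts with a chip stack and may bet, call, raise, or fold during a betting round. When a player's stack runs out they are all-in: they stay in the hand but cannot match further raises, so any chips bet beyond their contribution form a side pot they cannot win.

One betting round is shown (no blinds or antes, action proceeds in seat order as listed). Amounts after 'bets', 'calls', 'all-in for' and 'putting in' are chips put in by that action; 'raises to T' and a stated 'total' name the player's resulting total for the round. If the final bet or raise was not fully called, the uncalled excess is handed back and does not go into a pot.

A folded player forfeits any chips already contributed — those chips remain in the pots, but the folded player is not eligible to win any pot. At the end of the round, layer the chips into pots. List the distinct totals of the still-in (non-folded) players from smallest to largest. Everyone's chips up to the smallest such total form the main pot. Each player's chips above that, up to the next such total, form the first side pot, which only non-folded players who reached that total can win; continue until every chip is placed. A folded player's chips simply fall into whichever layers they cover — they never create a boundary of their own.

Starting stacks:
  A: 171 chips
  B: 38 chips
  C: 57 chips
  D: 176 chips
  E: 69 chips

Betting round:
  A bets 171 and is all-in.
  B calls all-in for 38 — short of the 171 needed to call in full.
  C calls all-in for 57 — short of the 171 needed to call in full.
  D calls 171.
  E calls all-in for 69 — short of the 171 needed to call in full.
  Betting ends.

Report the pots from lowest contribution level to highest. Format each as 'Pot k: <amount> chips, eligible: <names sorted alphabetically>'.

Pot 1: 190 chips, eligible: A, B, C, D, E
Pot 2: 76 chips, eligible: A, C, D, E
Pot 3: 36 chips, eligible: A, D, E
Pot 4: 204 chips, eligible: A, D

Derivation:
Contributions: A=171, B=38, C=57, D=171, E=69
Pot levels (distinct totals of non-folded players): 38, 57, 69, 171
Layer 1-38: 38 each from A, B, C, D, E = 38*5 = 190 chips; eligible A, B, C, D, E
Layer 39-57: 19 each from A, C, D, E = 19*4 = 76 chips; eligible A, C, D, E
Layer 58-69: 12 each from A, D, E = 12*3 = 36 chips; eligible A, D, E
Layer 70-171: 102 each from A, D = 102*2 = 204 chips; eligible A, D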